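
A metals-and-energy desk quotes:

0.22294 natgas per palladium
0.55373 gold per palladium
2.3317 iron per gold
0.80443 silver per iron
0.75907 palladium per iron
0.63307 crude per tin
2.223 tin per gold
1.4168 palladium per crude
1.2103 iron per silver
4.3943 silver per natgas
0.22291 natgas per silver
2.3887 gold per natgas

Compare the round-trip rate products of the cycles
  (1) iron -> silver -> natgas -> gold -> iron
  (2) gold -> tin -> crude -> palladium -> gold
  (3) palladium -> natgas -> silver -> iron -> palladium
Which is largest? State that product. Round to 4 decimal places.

1.1041

(1) 0.80443 × 0.22291 × 2.3887 × 2.3317 = 0.99874
(2) 2.223 × 0.63307 × 1.4168 × 0.55373 = 1.10407
(3) 0.22294 × 4.3943 × 1.2103 × 0.75907 = 0.90002
Highest is cycle (2) at 1.1041 (>1, arbitrage).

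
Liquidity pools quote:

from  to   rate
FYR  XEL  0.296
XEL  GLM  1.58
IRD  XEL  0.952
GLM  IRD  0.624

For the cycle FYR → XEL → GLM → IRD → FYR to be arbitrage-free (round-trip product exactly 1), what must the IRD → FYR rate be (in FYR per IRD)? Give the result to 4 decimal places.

3.4266

Known legs of the cycle: 0.296 × 1.58 × 0.624 = 0.29183232
For no arbitrage the full-cycle product must be 1, so the missing rate is 1 / 0.29183232 ≈ 3.426625.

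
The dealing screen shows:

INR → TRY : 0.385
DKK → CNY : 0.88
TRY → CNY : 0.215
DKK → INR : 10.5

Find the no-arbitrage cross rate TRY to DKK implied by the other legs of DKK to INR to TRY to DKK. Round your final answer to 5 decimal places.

Known legs of the cycle: 10.5 × 0.385 = 4.0425
For no arbitrage the full-cycle product must be 1, so the missing rate is 1 / 4.0425 ≈ 0.2473717.

0.24737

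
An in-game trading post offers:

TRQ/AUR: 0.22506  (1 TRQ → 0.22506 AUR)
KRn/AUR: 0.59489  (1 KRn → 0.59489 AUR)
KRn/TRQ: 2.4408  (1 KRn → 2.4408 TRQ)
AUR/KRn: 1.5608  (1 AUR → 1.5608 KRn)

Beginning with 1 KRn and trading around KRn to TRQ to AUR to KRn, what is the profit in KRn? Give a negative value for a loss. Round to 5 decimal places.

-0.14261

1 KRn × 2.4408 = 2.4408 TRQ
2.4408 TRQ × 0.22506 = 0.549326448 AUR
0.549326448 AUR × 1.5608 = 0.8573887200384 KRn
Net change: 0.8573887200384 − 1 = -0.1426112799616 KRn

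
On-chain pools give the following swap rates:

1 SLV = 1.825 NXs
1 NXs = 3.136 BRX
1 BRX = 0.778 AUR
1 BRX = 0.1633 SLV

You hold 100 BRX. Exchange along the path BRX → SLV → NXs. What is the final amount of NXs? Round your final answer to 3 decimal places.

100 BRX × 0.1633 = 16.33 SLV
16.33 SLV × 1.825 = 29.80225 NXs

29.802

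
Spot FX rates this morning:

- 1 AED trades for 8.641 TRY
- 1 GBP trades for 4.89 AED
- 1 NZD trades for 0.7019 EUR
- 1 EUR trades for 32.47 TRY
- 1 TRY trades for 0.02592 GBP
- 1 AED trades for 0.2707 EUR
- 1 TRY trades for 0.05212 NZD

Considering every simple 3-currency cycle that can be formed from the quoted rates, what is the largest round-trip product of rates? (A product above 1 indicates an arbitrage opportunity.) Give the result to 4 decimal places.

EUR→TRY→NZD→EUR: 32.47 × 0.05212 × 0.7019 = 1.18785
GBP→AED→TRY→GBP: 4.89 × 8.641 × 0.02592 = 1.09524
Maximum is EUR→TRY→NZD→EUR at 1.1879; arbitrage exists.

1.1879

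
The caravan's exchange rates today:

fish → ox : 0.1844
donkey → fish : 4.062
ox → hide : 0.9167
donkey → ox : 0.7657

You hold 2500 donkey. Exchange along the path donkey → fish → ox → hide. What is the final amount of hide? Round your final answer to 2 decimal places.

2500 donkey × 4.062 = 10155 fish
10155 fish × 0.1844 = 1872.582 ox
1872.582 ox × 0.9167 = 1716.5959194 hide

1716.60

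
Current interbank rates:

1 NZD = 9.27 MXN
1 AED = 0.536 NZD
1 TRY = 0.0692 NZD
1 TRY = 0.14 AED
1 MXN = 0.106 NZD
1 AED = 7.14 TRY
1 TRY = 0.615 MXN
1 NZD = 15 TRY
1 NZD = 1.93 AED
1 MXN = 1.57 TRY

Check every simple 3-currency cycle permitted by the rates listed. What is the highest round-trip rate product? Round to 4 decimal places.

NZD→TRY→AED→NZD: 15 × 0.14 × 0.536 = 1.12560
NZD→MXN→TRY→NZD: 9.27 × 1.57 × 0.0692 = 1.00713
NZD→TRY→MXN→NZD: 15 × 0.615 × 0.106 = 0.97785
NZD→AED→TRY→NZD: 1.93 × 7.14 × 0.0692 = 0.95359
Maximum is NZD→TRY→AED→NZD at 1.1256; arbitrage exists.

1.1256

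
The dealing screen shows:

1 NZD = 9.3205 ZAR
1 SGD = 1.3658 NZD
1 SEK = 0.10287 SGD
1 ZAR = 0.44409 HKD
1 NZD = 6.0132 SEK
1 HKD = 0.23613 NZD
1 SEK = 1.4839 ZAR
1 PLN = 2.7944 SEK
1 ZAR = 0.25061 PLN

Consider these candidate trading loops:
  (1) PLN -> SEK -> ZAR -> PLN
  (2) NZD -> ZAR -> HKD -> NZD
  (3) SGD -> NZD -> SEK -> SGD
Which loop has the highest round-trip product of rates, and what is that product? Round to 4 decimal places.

1.0392

(1) 2.7944 × 1.4839 × 0.25061 = 1.03918
(2) 9.3205 × 0.44409 × 0.23613 = 0.97738
(3) 1.3658 × 6.0132 × 0.10287 = 0.84485
Highest is cycle (1) at 1.0392 (>1, arbitrage).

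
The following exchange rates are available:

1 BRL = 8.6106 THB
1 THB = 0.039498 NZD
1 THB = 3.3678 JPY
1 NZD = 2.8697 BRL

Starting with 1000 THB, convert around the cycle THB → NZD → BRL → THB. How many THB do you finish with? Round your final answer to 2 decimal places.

1000 THB × 0.039498 = 39.498 NZD
39.498 NZD × 2.8697 = 113.3474106 BRL
113.3474106 BRL × 8.6106 = 975.98921371236 THB

975.99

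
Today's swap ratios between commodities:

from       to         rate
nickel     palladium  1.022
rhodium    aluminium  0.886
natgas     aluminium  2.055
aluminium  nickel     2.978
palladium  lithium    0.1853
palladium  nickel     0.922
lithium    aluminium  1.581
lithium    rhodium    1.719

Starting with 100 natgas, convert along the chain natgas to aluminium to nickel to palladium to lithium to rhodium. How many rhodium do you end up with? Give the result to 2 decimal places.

100 natgas × 2.055 = 205.5 aluminium
205.5 aluminium × 2.978 = 611.979 nickel
611.979 nickel × 1.022 = 625.442538 palladium
625.442538 palladium × 0.1853 = 115.8945022914 lithium
115.8945022914 lithium × 1.719 = 199.2226494389166 rhodium

199.22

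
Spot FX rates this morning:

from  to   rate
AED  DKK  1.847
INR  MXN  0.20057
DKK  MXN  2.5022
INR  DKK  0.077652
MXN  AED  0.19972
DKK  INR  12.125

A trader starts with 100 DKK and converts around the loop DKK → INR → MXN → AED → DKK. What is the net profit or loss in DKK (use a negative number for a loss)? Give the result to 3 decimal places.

100 DKK × 12.125 = 1212.5 INR
1212.5 INR × 0.20057 = 243.191125 MXN
243.191125 MXN × 0.19972 = 48.570131485 AED
48.570131485 AED × 1.847 = 89.709032852795 DKK
Net change: 89.709032852795 − 100 = -10.290967147205 DKK

-10.291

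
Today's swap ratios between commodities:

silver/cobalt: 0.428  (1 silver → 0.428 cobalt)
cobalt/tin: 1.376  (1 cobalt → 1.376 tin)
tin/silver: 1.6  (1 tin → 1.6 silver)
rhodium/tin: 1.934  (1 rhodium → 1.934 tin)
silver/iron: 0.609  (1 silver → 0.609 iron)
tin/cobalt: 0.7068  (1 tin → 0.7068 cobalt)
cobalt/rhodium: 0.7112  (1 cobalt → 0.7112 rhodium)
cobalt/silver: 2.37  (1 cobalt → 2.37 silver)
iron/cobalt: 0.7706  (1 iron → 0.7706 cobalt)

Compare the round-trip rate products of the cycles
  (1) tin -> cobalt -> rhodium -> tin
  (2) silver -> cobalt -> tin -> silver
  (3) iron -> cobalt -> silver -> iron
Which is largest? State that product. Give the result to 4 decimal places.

(1) 0.7068 × 0.7112 × 1.934 = 0.97218
(2) 0.428 × 1.376 × 1.6 = 0.94228
(3) 0.7706 × 2.37 × 0.609 = 1.11223
Highest is cycle (3) at 1.1122 (>1, arbitrage).

1.1122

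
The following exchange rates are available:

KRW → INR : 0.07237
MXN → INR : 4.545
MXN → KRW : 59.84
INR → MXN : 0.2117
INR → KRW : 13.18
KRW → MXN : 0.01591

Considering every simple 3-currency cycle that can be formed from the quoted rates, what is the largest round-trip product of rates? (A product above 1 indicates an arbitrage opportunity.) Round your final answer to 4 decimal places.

INR→KRW→MXN→INR: 13.18 × 0.01591 × 4.545 = 0.95306
INR→MXN→KRW→INR: 0.2117 × 59.84 × 0.07237 = 0.91679
Maximum is INR→KRW→MXN→INR at 0.9531; no arbitrage — every cycle loses value.

0.9531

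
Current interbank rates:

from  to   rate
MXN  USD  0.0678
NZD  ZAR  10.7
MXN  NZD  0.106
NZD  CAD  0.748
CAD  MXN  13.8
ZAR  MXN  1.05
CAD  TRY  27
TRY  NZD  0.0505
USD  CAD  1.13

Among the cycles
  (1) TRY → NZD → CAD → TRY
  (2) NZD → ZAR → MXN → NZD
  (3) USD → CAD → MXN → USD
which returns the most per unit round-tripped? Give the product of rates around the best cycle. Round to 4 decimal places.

(1) 0.0505 × 0.748 × 27 = 1.01990
(2) 10.7 × 1.05 × 0.106 = 1.19091
(3) 1.13 × 13.8 × 0.0678 = 1.05727
Highest is cycle (2) at 1.1909 (>1, arbitrage).

1.1909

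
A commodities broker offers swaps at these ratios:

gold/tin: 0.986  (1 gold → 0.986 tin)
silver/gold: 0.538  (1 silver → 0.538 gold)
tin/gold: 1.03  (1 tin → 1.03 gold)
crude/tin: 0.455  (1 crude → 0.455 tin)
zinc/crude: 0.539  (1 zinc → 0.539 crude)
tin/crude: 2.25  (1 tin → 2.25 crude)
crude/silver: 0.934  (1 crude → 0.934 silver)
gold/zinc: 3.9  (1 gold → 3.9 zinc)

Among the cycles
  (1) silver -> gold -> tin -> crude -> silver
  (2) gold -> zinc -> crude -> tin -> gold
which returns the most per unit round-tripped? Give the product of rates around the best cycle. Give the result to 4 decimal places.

(1) 0.538 × 0.986 × 2.25 × 0.934 = 1.11478
(2) 3.9 × 0.539 × 0.455 × 1.03 = 0.98515
Highest is cycle (1) at 1.1148 (>1, arbitrage).

1.1148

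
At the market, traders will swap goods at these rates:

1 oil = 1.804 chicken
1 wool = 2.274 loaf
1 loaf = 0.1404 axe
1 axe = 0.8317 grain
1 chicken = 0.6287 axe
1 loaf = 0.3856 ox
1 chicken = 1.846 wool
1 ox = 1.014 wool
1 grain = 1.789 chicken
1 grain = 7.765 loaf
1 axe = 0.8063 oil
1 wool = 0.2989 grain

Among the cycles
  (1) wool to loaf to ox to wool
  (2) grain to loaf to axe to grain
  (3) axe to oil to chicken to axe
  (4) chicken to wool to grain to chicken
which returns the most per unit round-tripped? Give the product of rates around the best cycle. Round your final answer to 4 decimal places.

0.9871

(1) 2.274 × 0.3856 × 1.014 = 0.88913
(2) 7.765 × 0.1404 × 0.8317 = 0.90672
(3) 0.8063 × 1.804 × 0.6287 = 0.91449
(4) 1.846 × 0.2989 × 1.789 = 0.98712
Highest is cycle (4) at 0.9871 (≤1, no arbitrage).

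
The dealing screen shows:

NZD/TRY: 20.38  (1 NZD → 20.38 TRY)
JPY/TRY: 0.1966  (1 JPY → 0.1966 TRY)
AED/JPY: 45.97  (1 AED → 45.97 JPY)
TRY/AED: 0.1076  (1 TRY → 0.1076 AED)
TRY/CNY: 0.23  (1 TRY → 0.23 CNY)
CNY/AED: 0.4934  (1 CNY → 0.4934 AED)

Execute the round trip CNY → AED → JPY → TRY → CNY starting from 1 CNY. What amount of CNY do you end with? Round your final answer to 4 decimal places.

1 CNY × 0.4934 = 0.4934 AED
0.4934 AED × 45.97 = 22.681598 JPY
22.681598 JPY × 0.1966 = 4.4592021668 TRY
4.4592021668 TRY × 0.23 = 1.025616498364 CNY

1.0256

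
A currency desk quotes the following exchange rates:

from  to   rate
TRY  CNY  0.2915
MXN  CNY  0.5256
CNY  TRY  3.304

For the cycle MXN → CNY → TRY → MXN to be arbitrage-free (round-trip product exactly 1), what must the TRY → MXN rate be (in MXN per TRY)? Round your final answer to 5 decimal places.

Known legs of the cycle: 0.5256 × 3.304 = 1.7365824
For no arbitrage the full-cycle product must be 1, so the missing rate is 1 / 1.7365824 ≈ 0.5758437.

0.57584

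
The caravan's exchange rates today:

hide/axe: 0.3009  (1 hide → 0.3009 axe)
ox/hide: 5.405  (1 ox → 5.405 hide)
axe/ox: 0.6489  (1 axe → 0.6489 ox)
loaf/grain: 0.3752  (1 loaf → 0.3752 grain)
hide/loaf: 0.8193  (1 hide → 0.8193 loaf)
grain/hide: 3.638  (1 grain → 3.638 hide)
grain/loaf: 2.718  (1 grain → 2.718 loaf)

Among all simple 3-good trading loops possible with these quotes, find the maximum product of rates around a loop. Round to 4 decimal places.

1.1183

hide→loaf→grain→hide: 0.8193 × 0.3752 × 3.638 = 1.11833
hide→axe→ox→hide: 0.3009 × 0.6489 × 5.405 = 1.05535
Maximum is hide→loaf→grain→hide at 1.1183; arbitrage exists.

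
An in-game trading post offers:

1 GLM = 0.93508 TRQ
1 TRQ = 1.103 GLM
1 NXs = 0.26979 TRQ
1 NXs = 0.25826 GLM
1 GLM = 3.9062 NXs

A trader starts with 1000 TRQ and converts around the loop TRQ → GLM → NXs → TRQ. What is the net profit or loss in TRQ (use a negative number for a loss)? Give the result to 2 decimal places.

162.40

1000 TRQ × 1.103 = 1103 GLM
1103 GLM × 3.9062 = 4308.5386 NXs
4308.5386 NXs × 0.26979 = 1162.400628894 TRQ
Net change: 1162.400628894 − 1000 = 162.400628894 TRQ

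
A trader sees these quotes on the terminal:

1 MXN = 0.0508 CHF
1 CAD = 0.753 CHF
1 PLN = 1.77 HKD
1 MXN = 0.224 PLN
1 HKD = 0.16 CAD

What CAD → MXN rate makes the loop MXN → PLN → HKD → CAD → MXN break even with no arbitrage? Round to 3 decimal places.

Known legs of the cycle: 0.224 × 1.77 × 0.16 = 0.0634368
For no arbitrage the full-cycle product must be 1, so the missing rate is 1 / 0.0634368 ≈ 15.76372.

15.764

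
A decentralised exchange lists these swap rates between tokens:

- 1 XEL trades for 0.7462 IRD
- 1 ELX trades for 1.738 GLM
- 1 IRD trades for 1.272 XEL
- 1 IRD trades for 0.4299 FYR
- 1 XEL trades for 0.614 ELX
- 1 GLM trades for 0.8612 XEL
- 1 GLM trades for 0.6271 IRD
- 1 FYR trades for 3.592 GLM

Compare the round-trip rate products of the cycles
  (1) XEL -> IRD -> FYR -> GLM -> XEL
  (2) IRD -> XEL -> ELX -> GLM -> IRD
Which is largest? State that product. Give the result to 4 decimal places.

(1) 0.7462 × 0.4299 × 3.592 × 0.8612 = 0.99235
(2) 1.272 × 0.614 × 1.738 × 0.6271 = 0.85122
Highest is cycle (1) at 0.9923 (≤1, no arbitrage).

0.9923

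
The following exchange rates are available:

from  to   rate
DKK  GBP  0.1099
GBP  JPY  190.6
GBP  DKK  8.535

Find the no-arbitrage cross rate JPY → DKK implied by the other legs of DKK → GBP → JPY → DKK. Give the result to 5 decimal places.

0.04774

Known legs of the cycle: 0.1099 × 190.6 = 20.94694
For no arbitrage the full-cycle product must be 1, so the missing rate is 1 / 20.94694 ≈ 0.0477397.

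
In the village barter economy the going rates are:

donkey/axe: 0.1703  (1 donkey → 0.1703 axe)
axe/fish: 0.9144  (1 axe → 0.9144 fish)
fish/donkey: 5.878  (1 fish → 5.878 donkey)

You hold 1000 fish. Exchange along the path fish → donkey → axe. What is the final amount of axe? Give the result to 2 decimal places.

1000 fish × 5.878 = 5878 donkey
5878 donkey × 0.1703 = 1001.0234 axe

1001.02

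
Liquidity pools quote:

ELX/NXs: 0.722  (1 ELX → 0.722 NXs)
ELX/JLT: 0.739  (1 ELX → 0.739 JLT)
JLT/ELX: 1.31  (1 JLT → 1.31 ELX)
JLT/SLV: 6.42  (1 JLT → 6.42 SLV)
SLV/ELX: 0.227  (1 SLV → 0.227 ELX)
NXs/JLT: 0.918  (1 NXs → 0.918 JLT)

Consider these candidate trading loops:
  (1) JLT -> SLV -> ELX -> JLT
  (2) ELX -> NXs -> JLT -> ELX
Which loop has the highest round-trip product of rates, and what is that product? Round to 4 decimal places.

(1) 6.42 × 0.227 × 0.739 = 1.07697
(2) 0.722 × 0.918 × 1.31 = 0.86826
Highest is cycle (1) at 1.0770 (>1, arbitrage).

1.0770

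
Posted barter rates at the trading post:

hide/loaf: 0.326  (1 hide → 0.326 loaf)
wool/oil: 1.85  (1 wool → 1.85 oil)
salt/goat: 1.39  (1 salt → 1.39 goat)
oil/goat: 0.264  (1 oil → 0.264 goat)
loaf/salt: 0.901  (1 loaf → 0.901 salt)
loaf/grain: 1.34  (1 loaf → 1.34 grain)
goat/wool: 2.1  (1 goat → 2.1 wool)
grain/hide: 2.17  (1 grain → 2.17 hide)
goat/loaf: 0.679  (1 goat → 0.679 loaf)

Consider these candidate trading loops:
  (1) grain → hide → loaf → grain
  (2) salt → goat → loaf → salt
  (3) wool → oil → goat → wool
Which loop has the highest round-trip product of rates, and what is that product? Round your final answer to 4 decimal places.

(1) 2.17 × 0.326 × 1.34 = 0.94794
(2) 1.39 × 0.679 × 0.901 = 0.85037
(3) 1.85 × 0.264 × 2.1 = 1.02564
Highest is cycle (3) at 1.0256 (>1, arbitrage).

1.0256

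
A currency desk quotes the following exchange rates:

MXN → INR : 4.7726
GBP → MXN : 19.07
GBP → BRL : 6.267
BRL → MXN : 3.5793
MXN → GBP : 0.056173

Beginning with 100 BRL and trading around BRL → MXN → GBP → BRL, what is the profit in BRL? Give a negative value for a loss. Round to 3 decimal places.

26.004

100 BRL × 3.5793 = 357.93 MXN
357.93 MXN × 0.056173 = 20.10600189 GBP
20.10600189 GBP × 6.267 = 126.00431384463 BRL
Net change: 126.00431384463 − 100 = 26.00431384463 BRL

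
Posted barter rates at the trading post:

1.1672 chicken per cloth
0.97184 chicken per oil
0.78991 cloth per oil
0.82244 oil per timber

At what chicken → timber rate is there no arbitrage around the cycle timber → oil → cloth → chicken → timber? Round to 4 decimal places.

Known legs of the cycle: 0.82244 × 0.78991 × 1.1672 = 0.75827565904288
For no arbitrage the full-cycle product must be 1, so the missing rate is 1 / 0.75827565904288 ≈ 1.318782.

1.3188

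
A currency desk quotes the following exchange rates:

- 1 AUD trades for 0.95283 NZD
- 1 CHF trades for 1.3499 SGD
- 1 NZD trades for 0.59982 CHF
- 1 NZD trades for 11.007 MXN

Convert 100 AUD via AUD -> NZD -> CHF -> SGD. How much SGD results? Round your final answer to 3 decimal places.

100 AUD × 0.95283 = 95.283 NZD
95.283 NZD × 0.59982 = 57.15264906 CHF
57.15264906 CHF × 1.3499 = 77.150360966094 SGD

77.150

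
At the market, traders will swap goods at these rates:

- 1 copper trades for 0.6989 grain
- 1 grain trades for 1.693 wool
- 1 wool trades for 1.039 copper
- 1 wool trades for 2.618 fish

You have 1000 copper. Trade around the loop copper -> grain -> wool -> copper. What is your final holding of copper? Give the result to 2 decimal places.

1000 copper × 0.6989 = 698.9 grain
698.9 grain × 1.693 = 1183.2377 wool
1183.2377 wool × 1.039 = 1229.3839703 copper

1229.38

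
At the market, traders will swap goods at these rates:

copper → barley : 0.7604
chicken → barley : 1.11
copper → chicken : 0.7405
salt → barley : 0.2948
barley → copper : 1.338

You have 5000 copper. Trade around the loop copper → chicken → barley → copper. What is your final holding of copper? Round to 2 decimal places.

5000 copper × 0.7405 = 3702.5 chicken
3702.5 chicken × 1.11 = 4109.775 barley
4109.775 barley × 1.338 = 5498.87895 copper

5498.88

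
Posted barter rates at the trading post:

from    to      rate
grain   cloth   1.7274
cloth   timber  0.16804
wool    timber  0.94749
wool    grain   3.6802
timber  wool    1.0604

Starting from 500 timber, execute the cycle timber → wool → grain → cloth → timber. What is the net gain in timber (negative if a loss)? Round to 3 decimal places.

66.392

500 timber × 1.0604 = 530.2 wool
530.2 wool × 3.6802 = 1951.24204 grain
1951.24204 grain × 1.7274 = 3370.575499896 cloth
3370.575499896 cloth × 0.16804 = 566.39150700252384 timber
Net change: 566.39150700252384 − 500 = 66.39150700252384 timber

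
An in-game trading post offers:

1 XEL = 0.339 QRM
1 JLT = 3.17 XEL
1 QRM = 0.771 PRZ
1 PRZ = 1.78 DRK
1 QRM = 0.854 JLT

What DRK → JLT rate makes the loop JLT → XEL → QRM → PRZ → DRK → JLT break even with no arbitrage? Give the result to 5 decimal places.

0.67806

Known legs of the cycle: 3.17 × 0.339 × 0.771 × 1.78 = 1.4748007194
For no arbitrage the full-cycle product must be 1, so the missing rate is 1 / 1.4748007194 ≈ 0.6780577.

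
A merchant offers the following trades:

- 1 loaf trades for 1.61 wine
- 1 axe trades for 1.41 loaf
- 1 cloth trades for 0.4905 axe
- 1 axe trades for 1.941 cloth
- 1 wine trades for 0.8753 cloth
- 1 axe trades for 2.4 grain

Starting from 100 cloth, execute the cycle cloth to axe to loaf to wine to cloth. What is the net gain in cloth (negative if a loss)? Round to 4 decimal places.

-2.5367

100 cloth × 0.4905 = 49.05 axe
49.05 axe × 1.41 = 69.1605 loaf
69.1605 loaf × 1.61 = 111.348405 wine
111.348405 wine × 0.8753 = 97.4632588965 cloth
Net change: 97.4632588965 − 100 = -2.5367411035 cloth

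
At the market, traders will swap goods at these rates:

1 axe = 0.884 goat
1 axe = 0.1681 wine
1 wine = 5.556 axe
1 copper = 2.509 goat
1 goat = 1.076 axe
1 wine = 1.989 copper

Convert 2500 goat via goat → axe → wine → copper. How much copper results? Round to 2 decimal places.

2500 goat × 1.076 = 2690 axe
2690 axe × 0.1681 = 452.189 wine
452.189 wine × 1.989 = 899.403921 copper

899.40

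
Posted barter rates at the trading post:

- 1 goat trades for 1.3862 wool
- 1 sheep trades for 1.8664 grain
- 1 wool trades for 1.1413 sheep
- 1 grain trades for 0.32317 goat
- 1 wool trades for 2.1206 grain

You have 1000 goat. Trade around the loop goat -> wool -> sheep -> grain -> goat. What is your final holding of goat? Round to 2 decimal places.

1000 goat × 1.3862 = 1386.2 wool
1386.2 wool × 1.1413 = 1582.07006 sheep
1582.07006 sheep × 1.8664 = 2952.775559984 grain
2952.775559984 grain × 0.32317 = 954.24847772002928 goat

954.25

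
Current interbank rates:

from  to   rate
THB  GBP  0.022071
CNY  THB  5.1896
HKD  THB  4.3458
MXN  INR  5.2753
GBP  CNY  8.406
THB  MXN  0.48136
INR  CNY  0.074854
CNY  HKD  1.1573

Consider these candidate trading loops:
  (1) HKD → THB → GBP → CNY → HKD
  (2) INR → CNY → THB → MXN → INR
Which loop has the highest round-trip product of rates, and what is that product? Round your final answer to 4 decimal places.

(1) 4.3458 × 0.022071 × 8.406 × 1.1573 = 0.93310
(2) 0.074854 × 5.1896 × 0.48136 × 5.2753 = 0.98643
Highest is cycle (2) at 0.9864 (≤1, no arbitrage).

0.9864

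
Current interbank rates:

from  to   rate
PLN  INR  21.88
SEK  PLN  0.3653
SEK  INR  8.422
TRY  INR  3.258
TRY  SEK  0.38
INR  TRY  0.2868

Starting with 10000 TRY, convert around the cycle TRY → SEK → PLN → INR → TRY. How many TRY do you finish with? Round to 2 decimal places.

10000 TRY × 0.38 = 3800 SEK
3800 SEK × 0.3653 = 1388.14 PLN
1388.14 PLN × 21.88 = 30372.5032 INR
30372.5032 INR × 0.2868 = 8710.83391776 TRY

8710.83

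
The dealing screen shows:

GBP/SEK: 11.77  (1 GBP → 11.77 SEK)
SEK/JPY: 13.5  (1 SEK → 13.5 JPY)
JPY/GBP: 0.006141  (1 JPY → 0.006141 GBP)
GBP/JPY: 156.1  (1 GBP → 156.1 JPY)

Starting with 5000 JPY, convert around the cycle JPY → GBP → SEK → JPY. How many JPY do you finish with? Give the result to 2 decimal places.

5000 JPY × 0.006141 = 30.705 GBP
30.705 GBP × 11.77 = 361.39785 SEK
361.39785 SEK × 13.5 = 4878.870975 JPY

4878.87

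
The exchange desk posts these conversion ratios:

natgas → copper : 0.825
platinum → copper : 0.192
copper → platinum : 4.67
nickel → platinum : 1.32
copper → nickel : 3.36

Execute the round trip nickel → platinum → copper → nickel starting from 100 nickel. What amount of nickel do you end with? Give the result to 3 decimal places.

100 nickel × 1.32 = 132 platinum
132 platinum × 0.192 = 25.344 copper
25.344 copper × 3.36 = 85.15584 nickel

85.156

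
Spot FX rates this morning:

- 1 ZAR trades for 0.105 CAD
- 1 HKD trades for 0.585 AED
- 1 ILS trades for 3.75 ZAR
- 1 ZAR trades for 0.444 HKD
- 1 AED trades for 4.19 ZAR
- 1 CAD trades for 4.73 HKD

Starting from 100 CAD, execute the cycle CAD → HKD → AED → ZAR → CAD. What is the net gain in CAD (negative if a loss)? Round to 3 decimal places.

21.736

100 CAD × 4.73 = 473 HKD
473 HKD × 0.585 = 276.705 AED
276.705 AED × 4.19 = 1159.39395 ZAR
1159.39395 ZAR × 0.105 = 121.73636475 CAD
Net change: 121.73636475 − 100 = 21.73636475 CAD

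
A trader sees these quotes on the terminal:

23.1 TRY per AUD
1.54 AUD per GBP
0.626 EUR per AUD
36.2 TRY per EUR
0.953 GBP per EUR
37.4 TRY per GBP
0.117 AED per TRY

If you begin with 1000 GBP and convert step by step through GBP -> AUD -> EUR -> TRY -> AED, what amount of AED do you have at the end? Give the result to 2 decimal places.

1000 GBP × 1.54 = 1540 AUD
1540 AUD × 0.626 = 964.04 EUR
964.04 EUR × 36.2 = 34898.248 TRY
34898.248 TRY × 0.117 = 4083.095016 AED

4083.10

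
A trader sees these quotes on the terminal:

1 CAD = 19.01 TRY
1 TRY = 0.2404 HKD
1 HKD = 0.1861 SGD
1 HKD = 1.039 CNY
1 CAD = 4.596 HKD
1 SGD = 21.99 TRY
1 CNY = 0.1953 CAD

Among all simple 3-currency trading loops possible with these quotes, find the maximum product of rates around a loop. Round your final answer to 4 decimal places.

0.9838

TRY→HKD→SGD→TRY: 0.2404 × 0.1861 × 21.99 = 0.98380
CAD→HKD→CNY→CAD: 4.596 × 1.039 × 0.1953 = 0.93261
Maximum is TRY→HKD→SGD→TRY at 0.9838; no arbitrage — every cycle loses value.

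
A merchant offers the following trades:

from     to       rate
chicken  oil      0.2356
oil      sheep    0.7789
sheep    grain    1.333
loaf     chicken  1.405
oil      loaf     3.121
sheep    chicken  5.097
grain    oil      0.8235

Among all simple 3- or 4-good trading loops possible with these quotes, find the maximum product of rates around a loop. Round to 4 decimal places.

loaf→chicken→oil→loaf: 1.405 × 0.2356 × 3.121 = 1.03311
chicken→oil→sheep→chicken: 0.2356 × 0.7789 × 5.097 = 0.93534
grain→oil→sheep→grain: 0.8235 × 0.7789 × 1.333 = 0.85502
Maximum is loaf→chicken→oil→loaf at 1.0331; arbitrage exists.

1.0331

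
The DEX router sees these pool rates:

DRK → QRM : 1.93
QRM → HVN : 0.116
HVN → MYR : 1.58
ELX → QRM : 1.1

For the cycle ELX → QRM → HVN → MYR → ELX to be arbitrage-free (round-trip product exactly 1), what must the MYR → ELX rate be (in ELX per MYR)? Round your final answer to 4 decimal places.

Known legs of the cycle: 1.1 × 0.116 × 1.58 = 0.201608
For no arbitrage the full-cycle product must be 1, so the missing rate is 1 / 0.201608 ≈ 4.960121.

4.9601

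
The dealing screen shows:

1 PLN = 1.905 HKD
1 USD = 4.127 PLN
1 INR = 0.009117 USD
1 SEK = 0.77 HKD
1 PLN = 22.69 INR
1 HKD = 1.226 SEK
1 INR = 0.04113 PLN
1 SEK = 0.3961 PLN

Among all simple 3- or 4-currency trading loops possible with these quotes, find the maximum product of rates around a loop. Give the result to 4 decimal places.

0.9251

SEK→PLN→HKD→SEK: 0.3961 × 1.905 × 1.226 = 0.92510
USD→PLN→INR→USD: 4.127 × 22.69 × 0.009117 = 0.85373
Maximum is SEK→PLN→HKD→SEK at 0.9251; no arbitrage — every cycle loses value.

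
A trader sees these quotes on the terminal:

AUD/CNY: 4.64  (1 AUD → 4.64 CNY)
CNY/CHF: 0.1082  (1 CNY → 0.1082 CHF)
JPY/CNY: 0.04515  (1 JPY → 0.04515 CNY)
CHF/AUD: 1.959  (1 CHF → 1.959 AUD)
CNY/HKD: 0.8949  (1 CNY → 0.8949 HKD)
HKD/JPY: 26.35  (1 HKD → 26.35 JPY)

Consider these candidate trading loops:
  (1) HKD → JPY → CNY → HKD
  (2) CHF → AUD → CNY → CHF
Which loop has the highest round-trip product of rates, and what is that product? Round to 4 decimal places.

1.0647

(1) 26.35 × 0.04515 × 0.8949 = 1.06466
(2) 1.959 × 4.64 × 0.1082 = 0.98351
Highest is cycle (1) at 1.0647 (>1, arbitrage).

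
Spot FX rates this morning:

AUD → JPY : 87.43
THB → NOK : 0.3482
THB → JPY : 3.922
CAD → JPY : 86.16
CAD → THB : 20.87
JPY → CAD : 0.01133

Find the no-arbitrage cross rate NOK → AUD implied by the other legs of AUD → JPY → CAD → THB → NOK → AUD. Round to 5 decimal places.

0.13892

Known legs of the cycle: 87.43 × 0.01133 × 20.87 × 0.3482 = 7.1984932888946
For no arbitrage the full-cycle product must be 1, so the missing rate is 1 / 7.1984932888946 ≈ 0.1389180.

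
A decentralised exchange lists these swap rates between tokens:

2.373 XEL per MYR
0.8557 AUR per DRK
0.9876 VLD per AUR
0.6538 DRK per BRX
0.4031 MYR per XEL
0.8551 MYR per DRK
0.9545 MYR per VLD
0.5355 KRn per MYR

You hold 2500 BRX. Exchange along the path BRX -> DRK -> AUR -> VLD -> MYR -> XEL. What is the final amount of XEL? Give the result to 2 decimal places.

2500 BRX × 0.6538 = 1634.5 DRK
1634.5 DRK × 0.8557 = 1398.64165 AUR
1398.64165 AUR × 0.9876 = 1381.29849354 VLD
1381.29849354 VLD × 0.9545 = 1318.44941208393 MYR
1318.44941208393 MYR × 2.373 = 3128.68045487516589 XEL

3128.68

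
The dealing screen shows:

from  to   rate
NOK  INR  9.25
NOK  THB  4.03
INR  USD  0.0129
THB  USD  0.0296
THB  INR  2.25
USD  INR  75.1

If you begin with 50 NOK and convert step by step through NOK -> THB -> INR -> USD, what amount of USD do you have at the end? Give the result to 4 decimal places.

5.8485

50 NOK × 4.03 = 201.5 THB
201.5 THB × 2.25 = 453.375 INR
453.375 INR × 0.0129 = 5.8485375 USD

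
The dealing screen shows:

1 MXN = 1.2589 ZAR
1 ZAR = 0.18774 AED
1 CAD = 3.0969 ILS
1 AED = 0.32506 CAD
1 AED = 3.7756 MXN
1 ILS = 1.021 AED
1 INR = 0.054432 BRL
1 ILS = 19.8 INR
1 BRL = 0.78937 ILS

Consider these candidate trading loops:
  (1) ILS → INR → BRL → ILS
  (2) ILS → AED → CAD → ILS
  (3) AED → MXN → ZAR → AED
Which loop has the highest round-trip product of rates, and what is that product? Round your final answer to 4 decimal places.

(1) 19.8 × 0.054432 × 0.78937 = 0.85075
(2) 1.021 × 0.32506 × 3.0969 = 1.02782
(3) 3.7756 × 1.2589 × 0.18774 = 0.89235
Highest is cycle (2) at 1.0278 (>1, arbitrage).

1.0278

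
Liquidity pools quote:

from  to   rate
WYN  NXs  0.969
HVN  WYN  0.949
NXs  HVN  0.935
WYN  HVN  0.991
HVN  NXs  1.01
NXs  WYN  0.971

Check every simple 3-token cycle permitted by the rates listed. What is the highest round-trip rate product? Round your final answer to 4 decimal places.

WYN→HVN→NXs→WYN: 0.991 × 1.01 × 0.971 = 0.97188
WYN→NXs→HVN→WYN: 0.969 × 0.935 × 0.949 = 0.85981
Maximum is WYN→HVN→NXs→WYN at 0.9719; no arbitrage — every cycle loses value.

0.9719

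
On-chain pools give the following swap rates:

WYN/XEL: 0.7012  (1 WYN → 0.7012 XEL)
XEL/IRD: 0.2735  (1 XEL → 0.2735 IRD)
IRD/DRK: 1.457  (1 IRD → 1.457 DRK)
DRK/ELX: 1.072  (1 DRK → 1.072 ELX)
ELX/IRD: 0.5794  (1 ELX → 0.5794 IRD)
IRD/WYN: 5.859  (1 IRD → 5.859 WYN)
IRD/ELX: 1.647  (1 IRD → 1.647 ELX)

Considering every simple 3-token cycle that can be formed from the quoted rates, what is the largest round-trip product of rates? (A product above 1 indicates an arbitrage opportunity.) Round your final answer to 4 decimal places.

1.1236

WYN→XEL→IRD→WYN: 0.7012 × 0.2735 × 5.859 = 1.12363
DRK→ELX→IRD→DRK: 1.072 × 0.5794 × 1.457 = 0.90497
Maximum is WYN→XEL→IRD→WYN at 1.1236; arbitrage exists.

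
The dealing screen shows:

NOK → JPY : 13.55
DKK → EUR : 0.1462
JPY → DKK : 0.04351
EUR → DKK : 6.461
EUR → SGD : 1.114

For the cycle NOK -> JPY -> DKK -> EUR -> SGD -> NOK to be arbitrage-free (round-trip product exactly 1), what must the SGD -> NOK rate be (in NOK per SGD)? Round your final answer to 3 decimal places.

Known legs of the cycle: 13.55 × 0.04351 × 0.1462 × 1.114 = 0.0960198320414
For no arbitrage the full-cycle product must be 1, so the missing rate is 1 / 0.0960198320414 ≈ 10.41452.

10.415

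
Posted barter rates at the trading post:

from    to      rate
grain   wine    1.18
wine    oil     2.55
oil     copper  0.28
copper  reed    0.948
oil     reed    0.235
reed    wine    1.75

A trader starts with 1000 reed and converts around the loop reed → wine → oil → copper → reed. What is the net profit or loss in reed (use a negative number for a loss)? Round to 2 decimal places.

1000 reed × 1.75 = 1750 wine
1750 wine × 2.55 = 4462.5 oil
4462.5 oil × 0.28 = 1249.5 copper
1249.5 copper × 0.948 = 1184.526 reed
Net change: 1184.526 − 1000 = 184.526 reed

184.53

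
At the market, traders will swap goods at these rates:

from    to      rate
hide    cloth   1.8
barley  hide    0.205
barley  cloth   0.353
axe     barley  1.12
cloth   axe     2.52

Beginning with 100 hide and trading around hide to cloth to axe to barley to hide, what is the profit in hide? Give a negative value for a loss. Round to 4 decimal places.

4.1466

100 hide × 1.8 = 180 cloth
180 cloth × 2.52 = 453.6 axe
453.6 axe × 1.12 = 508.032 barley
508.032 barley × 0.205 = 104.14656 hide
Net change: 104.14656 − 100 = 4.14656 hide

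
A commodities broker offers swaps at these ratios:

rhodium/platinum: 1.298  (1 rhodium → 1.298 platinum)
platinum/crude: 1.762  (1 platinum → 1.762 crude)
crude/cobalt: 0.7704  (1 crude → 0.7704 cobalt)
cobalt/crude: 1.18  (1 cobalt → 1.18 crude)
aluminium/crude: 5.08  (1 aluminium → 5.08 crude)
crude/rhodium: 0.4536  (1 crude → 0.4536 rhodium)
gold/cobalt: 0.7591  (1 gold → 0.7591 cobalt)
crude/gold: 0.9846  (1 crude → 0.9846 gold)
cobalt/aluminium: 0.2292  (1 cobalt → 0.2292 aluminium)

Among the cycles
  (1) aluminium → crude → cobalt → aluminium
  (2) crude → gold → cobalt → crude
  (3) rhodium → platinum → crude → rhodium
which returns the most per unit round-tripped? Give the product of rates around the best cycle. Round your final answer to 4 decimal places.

(1) 5.08 × 0.7704 × 0.2292 = 0.89700
(2) 0.9846 × 0.7591 × 1.18 = 0.88194
(3) 1.298 × 1.762 × 0.4536 = 1.03742
Highest is cycle (3) at 1.0374 (>1, arbitrage).

1.0374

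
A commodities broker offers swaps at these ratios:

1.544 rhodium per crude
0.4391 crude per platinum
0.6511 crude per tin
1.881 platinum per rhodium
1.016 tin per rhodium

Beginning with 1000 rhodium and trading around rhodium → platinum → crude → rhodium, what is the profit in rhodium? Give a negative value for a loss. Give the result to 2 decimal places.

1000 rhodium × 1.881 = 1881 platinum
1881 platinum × 0.4391 = 825.9471 crude
825.9471 crude × 1.544 = 1275.2623224 rhodium
Net change: 1275.2623224 − 1000 = 275.2623224 rhodium

275.26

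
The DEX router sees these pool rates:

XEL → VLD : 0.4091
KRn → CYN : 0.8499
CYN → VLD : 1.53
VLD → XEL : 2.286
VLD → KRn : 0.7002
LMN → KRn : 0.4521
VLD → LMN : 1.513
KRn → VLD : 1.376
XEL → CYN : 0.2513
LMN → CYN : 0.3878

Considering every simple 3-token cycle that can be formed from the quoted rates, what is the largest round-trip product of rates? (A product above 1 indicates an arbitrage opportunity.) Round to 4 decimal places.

VLD→LMN→KRn→VLD: 1.513 × 0.4521 × 1.376 = 0.94122
VLD→KRn→CYN→VLD: 0.7002 × 0.8499 × 1.53 = 0.91050
VLD→LMN→CYN→VLD: 1.513 × 0.3878 × 1.53 = 0.89771
VLD→XEL→CYN→VLD: 2.286 × 0.2513 × 1.53 = 0.87894
Maximum is VLD→LMN→KRn→VLD at 0.9412; no arbitrage — every cycle loses value.

0.9412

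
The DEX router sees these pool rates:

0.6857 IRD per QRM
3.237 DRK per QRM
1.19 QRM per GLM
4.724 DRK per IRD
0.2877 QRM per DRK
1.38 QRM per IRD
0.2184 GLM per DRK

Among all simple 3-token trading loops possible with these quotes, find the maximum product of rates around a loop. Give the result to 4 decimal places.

0.9319

QRM→IRD→DRK→QRM: 0.6857 × 4.724 × 0.2877 = 0.93193
GLM→QRM→DRK→GLM: 1.19 × 3.237 × 0.2184 = 0.84128
Maximum is QRM→IRD→DRK→QRM at 0.9319; no arbitrage — every cycle loses value.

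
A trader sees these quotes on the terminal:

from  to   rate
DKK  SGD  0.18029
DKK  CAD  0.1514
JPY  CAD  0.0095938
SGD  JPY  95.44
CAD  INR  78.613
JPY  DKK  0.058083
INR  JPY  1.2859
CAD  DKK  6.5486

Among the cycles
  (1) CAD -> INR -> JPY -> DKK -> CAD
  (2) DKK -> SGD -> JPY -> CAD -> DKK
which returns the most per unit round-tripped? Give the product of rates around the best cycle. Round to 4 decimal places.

(1) 78.613 × 1.2859 × 0.058083 × 0.1514 = 0.88895
(2) 0.18029 × 95.44 × 0.0095938 × 6.5486 = 1.08104
Highest is cycle (2) at 1.0810 (>1, arbitrage).

1.0810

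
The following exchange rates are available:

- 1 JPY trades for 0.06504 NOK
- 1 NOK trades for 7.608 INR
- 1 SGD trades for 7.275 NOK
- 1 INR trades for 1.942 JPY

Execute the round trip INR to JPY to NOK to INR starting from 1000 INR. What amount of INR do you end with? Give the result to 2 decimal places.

1000 INR × 1.942 = 1942 JPY
1942 JPY × 0.06504 = 126.30768 NOK
126.30768 NOK × 7.608 = 960.94882944 INR

960.95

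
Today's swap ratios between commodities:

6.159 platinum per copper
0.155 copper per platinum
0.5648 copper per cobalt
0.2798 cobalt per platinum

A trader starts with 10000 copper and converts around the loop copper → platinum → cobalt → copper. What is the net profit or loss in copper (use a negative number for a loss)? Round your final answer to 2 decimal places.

10000 copper × 6.159 = 61590 platinum
61590 platinum × 0.2798 = 17232.882 cobalt
17232.882 cobalt × 0.5648 = 9733.1317536 copper
Net change: 9733.1317536 − 10000 = -266.8682464 copper

-266.87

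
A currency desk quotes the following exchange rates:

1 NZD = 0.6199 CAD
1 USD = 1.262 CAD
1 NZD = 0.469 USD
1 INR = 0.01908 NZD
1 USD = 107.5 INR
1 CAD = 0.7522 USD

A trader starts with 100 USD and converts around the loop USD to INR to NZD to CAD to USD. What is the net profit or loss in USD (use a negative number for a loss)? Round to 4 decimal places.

-4.3595

100 USD × 107.5 = 10750 INR
10750 INR × 0.01908 = 205.11 NZD
205.11 NZD × 0.6199 = 127.147689 CAD
127.147689 CAD × 0.7522 = 95.6404916658 USD
Net change: 95.6404916658 − 100 = -4.3595083342 USD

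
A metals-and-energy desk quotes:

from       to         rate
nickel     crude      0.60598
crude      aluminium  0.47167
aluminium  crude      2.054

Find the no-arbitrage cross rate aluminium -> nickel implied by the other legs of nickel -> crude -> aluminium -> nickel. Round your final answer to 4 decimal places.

3.4987

Known legs of the cycle: 0.60598 × 0.47167 = 0.2858225866
For no arbitrage the full-cycle product must be 1, so the missing rate is 1 / 0.2858225866 ≈ 3.498674.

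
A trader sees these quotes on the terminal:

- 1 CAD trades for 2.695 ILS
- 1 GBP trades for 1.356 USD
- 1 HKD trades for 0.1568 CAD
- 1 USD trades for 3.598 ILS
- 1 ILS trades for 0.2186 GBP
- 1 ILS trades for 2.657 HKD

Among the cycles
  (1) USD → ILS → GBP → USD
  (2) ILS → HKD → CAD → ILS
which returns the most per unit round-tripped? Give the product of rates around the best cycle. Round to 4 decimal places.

1.1228

(1) 3.598 × 0.2186 × 1.356 = 1.06652
(2) 2.657 × 0.1568 × 2.695 = 1.12278
Highest is cycle (2) at 1.1228 (>1, arbitrage).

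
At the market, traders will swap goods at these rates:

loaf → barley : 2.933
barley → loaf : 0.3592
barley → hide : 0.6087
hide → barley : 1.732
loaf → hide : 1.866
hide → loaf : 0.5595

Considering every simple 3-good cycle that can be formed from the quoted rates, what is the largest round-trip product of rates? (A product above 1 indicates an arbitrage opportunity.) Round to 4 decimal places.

1.1609

barley→loaf→hide→barley: 0.3592 × 1.866 × 1.732 = 1.16090
barley→hide→loaf→barley: 0.6087 × 0.5595 × 2.933 = 0.99888
Maximum is barley→loaf→hide→barley at 1.1609; arbitrage exists.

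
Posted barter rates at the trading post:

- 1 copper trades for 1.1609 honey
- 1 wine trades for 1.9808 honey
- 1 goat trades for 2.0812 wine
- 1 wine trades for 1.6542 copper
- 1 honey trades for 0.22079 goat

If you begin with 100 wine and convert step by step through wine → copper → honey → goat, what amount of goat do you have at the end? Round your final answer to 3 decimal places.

100 wine × 1.6542 = 165.42 copper
165.42 copper × 1.1609 = 192.036078 honey
192.036078 honey × 0.22079 = 42.39964566162 goat

42.400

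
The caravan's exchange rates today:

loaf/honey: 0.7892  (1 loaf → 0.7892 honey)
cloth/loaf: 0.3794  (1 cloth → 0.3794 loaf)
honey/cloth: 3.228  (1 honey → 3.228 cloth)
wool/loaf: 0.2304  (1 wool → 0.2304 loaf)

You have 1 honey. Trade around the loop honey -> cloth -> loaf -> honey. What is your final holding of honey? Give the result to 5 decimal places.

0.96654

1 honey × 3.228 = 3.228 cloth
3.228 cloth × 0.3794 = 1.2247032 loaf
1.2247032 loaf × 0.7892 = 0.96653576544 honey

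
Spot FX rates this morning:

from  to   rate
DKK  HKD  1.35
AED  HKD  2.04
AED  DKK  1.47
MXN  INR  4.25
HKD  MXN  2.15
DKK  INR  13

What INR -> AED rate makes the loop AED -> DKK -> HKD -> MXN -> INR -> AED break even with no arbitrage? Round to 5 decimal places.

0.05515

Known legs of the cycle: 1.47 × 1.35 × 2.15 × 4.25 = 18.13336875
For no arbitrage the full-cycle product must be 1, so the missing rate is 1 / 18.13336875 ≈ 0.0551470.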